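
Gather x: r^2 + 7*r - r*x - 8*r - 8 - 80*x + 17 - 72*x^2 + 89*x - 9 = r^2 - r - 72*x^2 + x*(9 - r)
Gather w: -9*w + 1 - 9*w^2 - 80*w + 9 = -9*w^2 - 89*w + 10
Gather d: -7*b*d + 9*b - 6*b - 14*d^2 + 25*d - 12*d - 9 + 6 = 3*b - 14*d^2 + d*(13 - 7*b) - 3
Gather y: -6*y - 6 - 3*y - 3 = -9*y - 9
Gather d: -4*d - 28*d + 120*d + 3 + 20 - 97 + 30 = 88*d - 44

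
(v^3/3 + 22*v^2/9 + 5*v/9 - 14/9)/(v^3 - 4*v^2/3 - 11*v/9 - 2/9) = (-3*v^3 - 22*v^2 - 5*v + 14)/(-9*v^3 + 12*v^2 + 11*v + 2)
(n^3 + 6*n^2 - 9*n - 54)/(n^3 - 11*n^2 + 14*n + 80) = (n^3 + 6*n^2 - 9*n - 54)/(n^3 - 11*n^2 + 14*n + 80)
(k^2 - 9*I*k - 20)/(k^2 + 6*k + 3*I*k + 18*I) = (k^2 - 9*I*k - 20)/(k^2 + 3*k*(2 + I) + 18*I)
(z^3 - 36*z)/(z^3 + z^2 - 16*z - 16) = z*(z^2 - 36)/(z^3 + z^2 - 16*z - 16)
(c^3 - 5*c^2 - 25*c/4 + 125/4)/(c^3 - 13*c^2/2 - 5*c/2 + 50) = (c - 5/2)/(c - 4)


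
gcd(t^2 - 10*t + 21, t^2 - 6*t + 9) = t - 3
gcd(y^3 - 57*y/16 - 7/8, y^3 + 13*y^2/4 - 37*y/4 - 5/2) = y^2 - 7*y/4 - 1/2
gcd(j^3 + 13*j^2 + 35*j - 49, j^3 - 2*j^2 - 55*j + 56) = j^2 + 6*j - 7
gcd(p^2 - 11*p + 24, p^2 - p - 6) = p - 3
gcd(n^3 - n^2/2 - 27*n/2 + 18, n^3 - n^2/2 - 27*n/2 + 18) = n^3 - n^2/2 - 27*n/2 + 18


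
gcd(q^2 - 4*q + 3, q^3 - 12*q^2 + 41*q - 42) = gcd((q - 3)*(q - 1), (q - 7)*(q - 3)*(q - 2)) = q - 3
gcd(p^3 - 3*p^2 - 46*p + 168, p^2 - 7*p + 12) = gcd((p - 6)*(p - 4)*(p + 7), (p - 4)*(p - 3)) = p - 4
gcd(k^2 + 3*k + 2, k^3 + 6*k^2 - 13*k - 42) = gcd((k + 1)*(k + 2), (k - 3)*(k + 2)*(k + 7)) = k + 2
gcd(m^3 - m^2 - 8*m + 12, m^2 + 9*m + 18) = m + 3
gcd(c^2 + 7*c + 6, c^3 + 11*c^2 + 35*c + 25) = c + 1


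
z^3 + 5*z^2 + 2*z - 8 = (z - 1)*(z + 2)*(z + 4)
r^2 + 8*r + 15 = (r + 3)*(r + 5)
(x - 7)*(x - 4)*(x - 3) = x^3 - 14*x^2 + 61*x - 84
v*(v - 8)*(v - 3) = v^3 - 11*v^2 + 24*v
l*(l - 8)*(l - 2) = l^3 - 10*l^2 + 16*l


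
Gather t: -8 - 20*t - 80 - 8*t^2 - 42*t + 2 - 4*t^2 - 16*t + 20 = -12*t^2 - 78*t - 66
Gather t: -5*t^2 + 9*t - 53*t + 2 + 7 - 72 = -5*t^2 - 44*t - 63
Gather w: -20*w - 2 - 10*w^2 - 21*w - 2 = -10*w^2 - 41*w - 4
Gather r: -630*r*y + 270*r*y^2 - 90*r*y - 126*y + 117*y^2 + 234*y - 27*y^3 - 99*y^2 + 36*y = r*(270*y^2 - 720*y) - 27*y^3 + 18*y^2 + 144*y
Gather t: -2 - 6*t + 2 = -6*t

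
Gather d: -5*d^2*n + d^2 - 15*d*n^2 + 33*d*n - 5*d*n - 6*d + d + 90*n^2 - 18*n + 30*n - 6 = d^2*(1 - 5*n) + d*(-15*n^2 + 28*n - 5) + 90*n^2 + 12*n - 6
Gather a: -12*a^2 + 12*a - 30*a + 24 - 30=-12*a^2 - 18*a - 6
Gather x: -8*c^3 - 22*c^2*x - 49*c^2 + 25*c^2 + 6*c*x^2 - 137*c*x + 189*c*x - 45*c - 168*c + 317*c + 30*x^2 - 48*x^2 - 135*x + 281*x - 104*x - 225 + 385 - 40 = -8*c^3 - 24*c^2 + 104*c + x^2*(6*c - 18) + x*(-22*c^2 + 52*c + 42) + 120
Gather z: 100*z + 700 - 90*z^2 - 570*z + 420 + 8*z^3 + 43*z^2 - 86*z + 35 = 8*z^3 - 47*z^2 - 556*z + 1155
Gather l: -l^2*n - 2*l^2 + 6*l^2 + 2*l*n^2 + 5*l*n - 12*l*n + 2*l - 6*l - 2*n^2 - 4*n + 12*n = l^2*(4 - n) + l*(2*n^2 - 7*n - 4) - 2*n^2 + 8*n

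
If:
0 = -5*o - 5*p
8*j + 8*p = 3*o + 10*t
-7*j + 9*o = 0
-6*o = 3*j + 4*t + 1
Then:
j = -9/67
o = -7/67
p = 7/67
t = 1/134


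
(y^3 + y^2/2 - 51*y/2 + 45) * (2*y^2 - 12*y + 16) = 2*y^5 - 11*y^4 - 41*y^3 + 404*y^2 - 948*y + 720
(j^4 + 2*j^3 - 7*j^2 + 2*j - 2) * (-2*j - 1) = -2*j^5 - 5*j^4 + 12*j^3 + 3*j^2 + 2*j + 2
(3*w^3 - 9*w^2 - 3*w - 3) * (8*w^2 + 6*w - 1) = 24*w^5 - 54*w^4 - 81*w^3 - 33*w^2 - 15*w + 3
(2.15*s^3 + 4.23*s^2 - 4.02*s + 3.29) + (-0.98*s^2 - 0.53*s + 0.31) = 2.15*s^3 + 3.25*s^2 - 4.55*s + 3.6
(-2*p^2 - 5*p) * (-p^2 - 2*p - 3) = 2*p^4 + 9*p^3 + 16*p^2 + 15*p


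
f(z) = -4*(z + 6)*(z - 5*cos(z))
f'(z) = -4*z - 4*(z + 6)*(5*sin(z) + 1) + 20*cos(z)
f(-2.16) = -9.50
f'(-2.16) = 46.02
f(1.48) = -30.72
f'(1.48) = -183.01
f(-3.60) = -8.48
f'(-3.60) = -34.38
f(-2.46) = -20.15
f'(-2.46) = 24.75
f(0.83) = 69.51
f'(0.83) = -117.94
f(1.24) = 11.12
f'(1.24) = -164.37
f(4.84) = -182.27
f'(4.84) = 154.86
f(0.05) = 119.64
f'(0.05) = -10.47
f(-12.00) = -389.26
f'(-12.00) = 153.27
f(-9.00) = -53.33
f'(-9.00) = 5.05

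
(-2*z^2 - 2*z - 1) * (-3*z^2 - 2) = 6*z^4 + 6*z^3 + 7*z^2 + 4*z + 2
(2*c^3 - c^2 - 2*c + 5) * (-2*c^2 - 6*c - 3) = -4*c^5 - 10*c^4 + 4*c^3 + 5*c^2 - 24*c - 15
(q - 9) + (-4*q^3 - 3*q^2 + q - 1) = -4*q^3 - 3*q^2 + 2*q - 10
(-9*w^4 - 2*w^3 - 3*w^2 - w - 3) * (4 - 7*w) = 63*w^5 - 22*w^4 + 13*w^3 - 5*w^2 + 17*w - 12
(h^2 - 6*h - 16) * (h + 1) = h^3 - 5*h^2 - 22*h - 16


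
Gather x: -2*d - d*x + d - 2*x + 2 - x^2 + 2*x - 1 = -d*x - d - x^2 + 1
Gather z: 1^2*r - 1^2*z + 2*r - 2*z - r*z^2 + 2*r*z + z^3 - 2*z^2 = 3*r + z^3 + z^2*(-r - 2) + z*(2*r - 3)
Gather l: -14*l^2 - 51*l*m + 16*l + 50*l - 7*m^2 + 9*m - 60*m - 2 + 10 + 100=-14*l^2 + l*(66 - 51*m) - 7*m^2 - 51*m + 108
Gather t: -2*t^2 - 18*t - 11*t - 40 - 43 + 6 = -2*t^2 - 29*t - 77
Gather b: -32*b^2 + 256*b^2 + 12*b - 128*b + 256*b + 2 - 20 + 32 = 224*b^2 + 140*b + 14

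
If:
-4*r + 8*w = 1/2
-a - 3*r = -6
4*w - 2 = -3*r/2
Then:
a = 9/2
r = 1/2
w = 5/16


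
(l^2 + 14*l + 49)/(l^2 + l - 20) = (l^2 + 14*l + 49)/(l^2 + l - 20)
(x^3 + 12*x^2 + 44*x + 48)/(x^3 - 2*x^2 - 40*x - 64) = (x + 6)/(x - 8)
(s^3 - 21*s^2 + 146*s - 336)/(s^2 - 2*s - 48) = (s^2 - 13*s + 42)/(s + 6)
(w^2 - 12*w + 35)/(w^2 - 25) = (w - 7)/(w + 5)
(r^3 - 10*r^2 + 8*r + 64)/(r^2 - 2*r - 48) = (r^2 - 2*r - 8)/(r + 6)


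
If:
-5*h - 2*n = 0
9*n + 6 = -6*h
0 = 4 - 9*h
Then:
No Solution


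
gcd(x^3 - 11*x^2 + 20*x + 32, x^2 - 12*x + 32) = x^2 - 12*x + 32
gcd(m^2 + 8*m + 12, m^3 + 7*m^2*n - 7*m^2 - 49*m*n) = 1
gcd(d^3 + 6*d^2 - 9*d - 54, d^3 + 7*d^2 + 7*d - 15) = d + 3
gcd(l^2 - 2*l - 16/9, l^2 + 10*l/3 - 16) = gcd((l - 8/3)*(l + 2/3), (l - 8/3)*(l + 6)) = l - 8/3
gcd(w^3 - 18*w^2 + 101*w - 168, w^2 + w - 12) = w - 3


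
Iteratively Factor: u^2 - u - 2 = (u - 2)*(u + 1)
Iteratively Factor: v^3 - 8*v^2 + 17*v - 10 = (v - 1)*(v^2 - 7*v + 10) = (v - 2)*(v - 1)*(v - 5)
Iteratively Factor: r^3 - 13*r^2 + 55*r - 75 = (r - 5)*(r^2 - 8*r + 15) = (r - 5)*(r - 3)*(r - 5)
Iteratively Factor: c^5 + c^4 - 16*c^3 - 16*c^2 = (c - 4)*(c^4 + 5*c^3 + 4*c^2) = c*(c - 4)*(c^3 + 5*c^2 + 4*c) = c*(c - 4)*(c + 4)*(c^2 + c) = c*(c - 4)*(c + 1)*(c + 4)*(c)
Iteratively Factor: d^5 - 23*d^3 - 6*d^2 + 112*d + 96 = (d + 2)*(d^4 - 2*d^3 - 19*d^2 + 32*d + 48) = (d + 1)*(d + 2)*(d^3 - 3*d^2 - 16*d + 48) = (d - 3)*(d + 1)*(d + 2)*(d^2 - 16) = (d - 4)*(d - 3)*(d + 1)*(d + 2)*(d + 4)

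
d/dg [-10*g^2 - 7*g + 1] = -20*g - 7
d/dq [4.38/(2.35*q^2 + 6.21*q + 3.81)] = (-20.586*q - 27.1998)/(2.35*q^2 + 6.21*q + 3.81)^2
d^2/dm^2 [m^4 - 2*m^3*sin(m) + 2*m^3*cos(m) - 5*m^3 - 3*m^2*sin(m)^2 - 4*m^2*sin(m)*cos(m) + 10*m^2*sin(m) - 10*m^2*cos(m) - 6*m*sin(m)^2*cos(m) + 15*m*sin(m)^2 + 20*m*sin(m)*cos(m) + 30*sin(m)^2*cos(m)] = -2*sqrt(2)*m^3*cos(m + pi/4) - 22*m^2*sin(m) + 8*m^2*sin(2*m) - 2*m^2*cos(m) - 6*m^2*cos(2*m) + 12*m^2 + 28*m*sin(m) - 52*m*sin(2*m) + 107*m*cos(m)/2 + 14*m*cos(2*m) - 27*m*cos(3*m)/2 - 30*m + 23*sin(m) + 26*sin(2*m) - 9*sin(3*m) - 55*cos(m)/2 + 43*cos(2*m) + 135*cos(3*m)/2 - 3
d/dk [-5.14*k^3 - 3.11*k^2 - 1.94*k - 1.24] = -15.42*k^2 - 6.22*k - 1.94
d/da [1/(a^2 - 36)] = -2*a/(a^2 - 36)^2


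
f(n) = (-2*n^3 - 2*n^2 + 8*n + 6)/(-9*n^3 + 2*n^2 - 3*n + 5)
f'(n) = (-6*n^2 - 4*n + 8)/(-9*n^3 + 2*n^2 - 3*n + 5) + (27*n^2 - 4*n + 3)*(-2*n^3 - 2*n^2 + 8*n + 6)/(-9*n^3 + 2*n^2 - 3*n + 5)^2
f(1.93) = 0.01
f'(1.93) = 0.37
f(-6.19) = 0.16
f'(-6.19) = -0.01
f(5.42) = 0.24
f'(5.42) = 0.00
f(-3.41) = 0.09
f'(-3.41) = -0.05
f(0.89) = -4.17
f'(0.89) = 35.83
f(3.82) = 0.22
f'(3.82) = 0.02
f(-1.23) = -0.11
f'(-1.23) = -0.05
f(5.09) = 0.23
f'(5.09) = 0.01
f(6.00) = 0.24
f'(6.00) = 0.00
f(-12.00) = 0.19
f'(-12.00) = 0.00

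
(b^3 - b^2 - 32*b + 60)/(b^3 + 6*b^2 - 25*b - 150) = (b - 2)/(b + 5)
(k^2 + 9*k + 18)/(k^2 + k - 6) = (k + 6)/(k - 2)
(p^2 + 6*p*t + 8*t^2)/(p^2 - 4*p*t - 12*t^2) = (p + 4*t)/(p - 6*t)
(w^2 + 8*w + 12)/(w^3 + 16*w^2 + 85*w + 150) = (w + 2)/(w^2 + 10*w + 25)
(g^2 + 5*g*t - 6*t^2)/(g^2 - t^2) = (g + 6*t)/(g + t)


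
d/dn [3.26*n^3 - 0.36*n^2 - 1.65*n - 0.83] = 9.78*n^2 - 0.72*n - 1.65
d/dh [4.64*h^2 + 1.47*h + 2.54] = 9.28*h + 1.47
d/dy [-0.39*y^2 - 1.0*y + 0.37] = -0.78*y - 1.0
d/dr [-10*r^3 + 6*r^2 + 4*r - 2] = -30*r^2 + 12*r + 4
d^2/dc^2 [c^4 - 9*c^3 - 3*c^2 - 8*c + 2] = 12*c^2 - 54*c - 6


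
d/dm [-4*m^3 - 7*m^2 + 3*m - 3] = -12*m^2 - 14*m + 3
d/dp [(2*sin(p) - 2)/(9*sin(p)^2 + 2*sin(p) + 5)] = 2*(-9*sin(p)^2 + 18*sin(p) + 7)*cos(p)/(9*sin(p)^2 + 2*sin(p) + 5)^2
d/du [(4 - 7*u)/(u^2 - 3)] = (7*u^2 - 8*u + 21)/(u^4 - 6*u^2 + 9)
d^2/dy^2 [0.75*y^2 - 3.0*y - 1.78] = 1.50000000000000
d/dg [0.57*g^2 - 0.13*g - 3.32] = 1.14*g - 0.13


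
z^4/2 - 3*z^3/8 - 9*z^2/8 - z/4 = z*(z/2 + 1/2)*(z - 2)*(z + 1/4)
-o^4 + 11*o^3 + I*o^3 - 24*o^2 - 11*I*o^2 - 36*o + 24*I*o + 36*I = (o - 6)^2*(I*o + 1)*(I*o + I)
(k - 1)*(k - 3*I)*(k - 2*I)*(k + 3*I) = k^4 - k^3 - 2*I*k^3 + 9*k^2 + 2*I*k^2 - 9*k - 18*I*k + 18*I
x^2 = x^2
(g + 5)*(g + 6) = g^2 + 11*g + 30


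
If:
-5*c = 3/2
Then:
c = -3/10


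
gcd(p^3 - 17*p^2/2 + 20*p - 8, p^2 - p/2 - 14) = p - 4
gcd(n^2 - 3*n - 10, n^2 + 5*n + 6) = n + 2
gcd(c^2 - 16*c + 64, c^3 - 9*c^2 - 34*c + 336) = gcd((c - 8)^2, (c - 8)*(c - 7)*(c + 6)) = c - 8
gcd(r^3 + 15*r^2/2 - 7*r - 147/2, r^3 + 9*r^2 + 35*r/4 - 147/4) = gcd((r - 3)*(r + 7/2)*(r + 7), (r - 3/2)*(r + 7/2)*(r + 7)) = r^2 + 21*r/2 + 49/2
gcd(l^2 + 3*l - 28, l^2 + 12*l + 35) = l + 7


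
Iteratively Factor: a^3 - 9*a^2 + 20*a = (a - 4)*(a^2 - 5*a) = a*(a - 4)*(a - 5)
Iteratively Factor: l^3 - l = (l + 1)*(l^2 - l) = (l - 1)*(l + 1)*(l)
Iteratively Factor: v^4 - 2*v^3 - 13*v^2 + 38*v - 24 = (v - 2)*(v^3 - 13*v + 12) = (v - 2)*(v + 4)*(v^2 - 4*v + 3) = (v - 3)*(v - 2)*(v + 4)*(v - 1)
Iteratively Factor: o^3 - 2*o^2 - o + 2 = (o - 2)*(o^2 - 1) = (o - 2)*(o - 1)*(o + 1)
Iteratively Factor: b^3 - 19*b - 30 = (b - 5)*(b^2 + 5*b + 6) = (b - 5)*(b + 2)*(b + 3)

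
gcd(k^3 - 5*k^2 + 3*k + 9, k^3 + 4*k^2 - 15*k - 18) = k^2 - 2*k - 3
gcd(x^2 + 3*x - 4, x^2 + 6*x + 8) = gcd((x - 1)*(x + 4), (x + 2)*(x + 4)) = x + 4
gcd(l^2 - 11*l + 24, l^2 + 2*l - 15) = l - 3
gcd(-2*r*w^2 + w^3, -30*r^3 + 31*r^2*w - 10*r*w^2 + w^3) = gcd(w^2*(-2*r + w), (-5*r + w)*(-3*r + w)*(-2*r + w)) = 2*r - w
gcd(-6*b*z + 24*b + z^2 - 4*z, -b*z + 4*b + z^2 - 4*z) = z - 4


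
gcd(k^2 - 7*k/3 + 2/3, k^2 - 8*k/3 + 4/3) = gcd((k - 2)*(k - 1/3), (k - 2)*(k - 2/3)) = k - 2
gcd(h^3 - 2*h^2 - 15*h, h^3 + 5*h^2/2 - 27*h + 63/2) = 1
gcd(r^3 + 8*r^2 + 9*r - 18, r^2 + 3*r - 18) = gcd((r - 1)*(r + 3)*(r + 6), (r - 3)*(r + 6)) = r + 6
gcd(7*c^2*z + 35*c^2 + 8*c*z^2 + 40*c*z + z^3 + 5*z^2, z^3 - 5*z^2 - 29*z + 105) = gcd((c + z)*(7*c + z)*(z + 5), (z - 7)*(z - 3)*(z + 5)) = z + 5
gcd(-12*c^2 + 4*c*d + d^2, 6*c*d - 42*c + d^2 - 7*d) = 6*c + d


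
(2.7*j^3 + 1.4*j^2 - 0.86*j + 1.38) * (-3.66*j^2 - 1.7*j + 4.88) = -9.882*j^5 - 9.714*j^4 + 13.9436*j^3 + 3.2432*j^2 - 6.5428*j + 6.7344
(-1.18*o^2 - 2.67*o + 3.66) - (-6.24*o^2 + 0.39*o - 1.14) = 5.06*o^2 - 3.06*o + 4.8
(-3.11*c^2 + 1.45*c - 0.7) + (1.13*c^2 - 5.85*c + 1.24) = -1.98*c^2 - 4.4*c + 0.54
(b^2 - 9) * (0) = 0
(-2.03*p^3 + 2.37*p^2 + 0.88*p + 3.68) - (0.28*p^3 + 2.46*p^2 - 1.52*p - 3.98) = -2.31*p^3 - 0.0899999999999999*p^2 + 2.4*p + 7.66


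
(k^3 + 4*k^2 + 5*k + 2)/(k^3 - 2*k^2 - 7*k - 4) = (k + 2)/(k - 4)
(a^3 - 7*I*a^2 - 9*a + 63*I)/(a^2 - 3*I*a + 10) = (a^3 - 7*I*a^2 - 9*a + 63*I)/(a^2 - 3*I*a + 10)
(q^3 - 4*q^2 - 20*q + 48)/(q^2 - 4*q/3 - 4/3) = 3*(q^2 - 2*q - 24)/(3*q + 2)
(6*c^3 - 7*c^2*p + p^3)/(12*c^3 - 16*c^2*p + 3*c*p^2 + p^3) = (3*c + p)/(6*c + p)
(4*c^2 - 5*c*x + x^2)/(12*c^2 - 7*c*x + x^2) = (-c + x)/(-3*c + x)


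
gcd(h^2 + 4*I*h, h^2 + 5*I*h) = h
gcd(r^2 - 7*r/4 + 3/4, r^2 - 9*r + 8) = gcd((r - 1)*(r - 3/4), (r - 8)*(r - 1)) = r - 1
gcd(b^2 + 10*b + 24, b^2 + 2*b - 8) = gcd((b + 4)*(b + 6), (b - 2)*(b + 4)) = b + 4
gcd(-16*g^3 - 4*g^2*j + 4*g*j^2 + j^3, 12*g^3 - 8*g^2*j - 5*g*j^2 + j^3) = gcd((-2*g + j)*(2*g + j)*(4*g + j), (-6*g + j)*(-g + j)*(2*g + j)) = 2*g + j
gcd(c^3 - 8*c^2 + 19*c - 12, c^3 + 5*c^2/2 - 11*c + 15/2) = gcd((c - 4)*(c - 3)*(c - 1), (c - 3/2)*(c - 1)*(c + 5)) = c - 1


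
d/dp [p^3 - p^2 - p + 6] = 3*p^2 - 2*p - 1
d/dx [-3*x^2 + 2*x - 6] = 2 - 6*x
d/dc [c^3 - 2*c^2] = c*(3*c - 4)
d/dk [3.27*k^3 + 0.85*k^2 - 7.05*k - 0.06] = 9.81*k^2 + 1.7*k - 7.05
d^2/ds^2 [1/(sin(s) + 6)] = (6*sin(s) + cos(s)^2 + 1)/(sin(s) + 6)^3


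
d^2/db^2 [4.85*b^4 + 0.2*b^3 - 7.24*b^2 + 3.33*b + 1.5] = 58.2*b^2 + 1.2*b - 14.48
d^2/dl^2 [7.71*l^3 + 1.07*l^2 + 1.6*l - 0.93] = 46.26*l + 2.14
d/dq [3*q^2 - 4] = 6*q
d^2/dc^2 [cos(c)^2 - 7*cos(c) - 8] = 7*cos(c) - 2*cos(2*c)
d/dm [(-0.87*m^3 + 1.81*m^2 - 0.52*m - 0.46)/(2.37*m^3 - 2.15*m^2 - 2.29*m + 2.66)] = (8.88178419700125e-16*m^5 - 2.4192*m^4 + 6.4494*m^3 - 8.9349*m^2 + 7.6512*m - 2.4366)/(5.6169*m^6 - 10.191*m^5 - 6.2321*m^4 + 22.4554*m^3 - 6.1939*m^2 - 12.1828*m + 7.0756)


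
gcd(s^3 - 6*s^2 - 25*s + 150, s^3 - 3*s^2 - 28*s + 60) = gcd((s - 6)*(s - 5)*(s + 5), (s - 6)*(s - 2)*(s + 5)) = s^2 - s - 30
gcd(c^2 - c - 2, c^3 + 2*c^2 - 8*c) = c - 2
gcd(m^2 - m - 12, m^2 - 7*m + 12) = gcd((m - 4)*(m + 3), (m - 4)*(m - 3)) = m - 4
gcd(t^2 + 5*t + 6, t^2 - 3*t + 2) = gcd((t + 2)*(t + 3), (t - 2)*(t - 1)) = 1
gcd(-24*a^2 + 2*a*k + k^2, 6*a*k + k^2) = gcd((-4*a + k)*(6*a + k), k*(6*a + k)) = 6*a + k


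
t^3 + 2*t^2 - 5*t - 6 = (t - 2)*(t + 1)*(t + 3)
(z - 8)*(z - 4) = z^2 - 12*z + 32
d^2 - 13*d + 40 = (d - 8)*(d - 5)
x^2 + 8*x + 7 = (x + 1)*(x + 7)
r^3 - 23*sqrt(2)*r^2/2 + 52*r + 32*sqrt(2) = (r - 8*sqrt(2))*(r - 4*sqrt(2))*(r + sqrt(2)/2)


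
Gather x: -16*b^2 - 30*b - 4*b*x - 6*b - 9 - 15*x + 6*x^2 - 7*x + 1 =-16*b^2 - 36*b + 6*x^2 + x*(-4*b - 22) - 8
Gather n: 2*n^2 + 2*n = 2*n^2 + 2*n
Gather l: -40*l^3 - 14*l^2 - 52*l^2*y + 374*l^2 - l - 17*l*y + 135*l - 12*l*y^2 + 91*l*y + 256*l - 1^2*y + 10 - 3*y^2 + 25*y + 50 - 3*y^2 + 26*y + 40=-40*l^3 + l^2*(360 - 52*y) + l*(-12*y^2 + 74*y + 390) - 6*y^2 + 50*y + 100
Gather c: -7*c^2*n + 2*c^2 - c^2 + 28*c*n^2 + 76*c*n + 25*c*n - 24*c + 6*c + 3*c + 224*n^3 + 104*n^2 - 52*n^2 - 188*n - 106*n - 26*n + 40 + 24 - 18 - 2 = c^2*(1 - 7*n) + c*(28*n^2 + 101*n - 15) + 224*n^3 + 52*n^2 - 320*n + 44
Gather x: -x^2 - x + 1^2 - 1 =-x^2 - x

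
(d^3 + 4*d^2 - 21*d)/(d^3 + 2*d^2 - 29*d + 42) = d/(d - 2)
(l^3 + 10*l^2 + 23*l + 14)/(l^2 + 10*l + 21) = (l^2 + 3*l + 2)/(l + 3)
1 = 1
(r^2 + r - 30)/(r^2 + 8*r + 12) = (r - 5)/(r + 2)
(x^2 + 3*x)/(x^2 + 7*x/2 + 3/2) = 2*x/(2*x + 1)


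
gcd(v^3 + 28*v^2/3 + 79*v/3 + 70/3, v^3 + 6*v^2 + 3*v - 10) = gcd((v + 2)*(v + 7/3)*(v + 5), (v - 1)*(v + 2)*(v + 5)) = v^2 + 7*v + 10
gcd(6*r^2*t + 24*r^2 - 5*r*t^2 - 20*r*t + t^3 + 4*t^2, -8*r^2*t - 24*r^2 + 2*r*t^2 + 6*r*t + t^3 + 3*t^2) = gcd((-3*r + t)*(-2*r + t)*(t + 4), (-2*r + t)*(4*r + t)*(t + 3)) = 2*r - t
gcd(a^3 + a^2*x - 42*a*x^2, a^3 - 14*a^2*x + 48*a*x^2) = -a^2 + 6*a*x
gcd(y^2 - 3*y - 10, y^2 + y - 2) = y + 2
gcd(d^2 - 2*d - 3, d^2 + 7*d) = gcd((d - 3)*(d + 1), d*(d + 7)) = 1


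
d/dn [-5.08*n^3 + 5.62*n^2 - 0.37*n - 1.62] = -15.24*n^2 + 11.24*n - 0.37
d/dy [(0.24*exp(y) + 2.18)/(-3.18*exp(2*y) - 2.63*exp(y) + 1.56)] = (0.7632*exp(2*y) + 13.8648*exp(y) + 6.1078)*exp(y)/(10.1124*exp(4*y) + 16.7268*exp(3*y) - 3.0047*exp(2*y) - 8.2056*exp(y) + 2.4336)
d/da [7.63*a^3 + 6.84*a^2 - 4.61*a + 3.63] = 22.89*a^2 + 13.68*a - 4.61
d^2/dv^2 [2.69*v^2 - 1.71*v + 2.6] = 5.38000000000000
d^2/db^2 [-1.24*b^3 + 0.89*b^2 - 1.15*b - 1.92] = 1.78 - 7.44*b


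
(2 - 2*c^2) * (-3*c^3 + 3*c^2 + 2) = 6*c^5 - 6*c^4 - 6*c^3 + 2*c^2 + 4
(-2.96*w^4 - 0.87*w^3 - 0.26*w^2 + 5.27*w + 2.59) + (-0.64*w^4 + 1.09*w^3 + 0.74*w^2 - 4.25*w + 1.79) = -3.6*w^4 + 0.22*w^3 + 0.48*w^2 + 1.02*w + 4.38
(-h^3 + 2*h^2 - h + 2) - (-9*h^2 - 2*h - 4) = -h^3 + 11*h^2 + h + 6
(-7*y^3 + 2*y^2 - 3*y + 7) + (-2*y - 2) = -7*y^3 + 2*y^2 - 5*y + 5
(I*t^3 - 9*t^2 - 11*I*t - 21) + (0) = I*t^3 - 9*t^2 - 11*I*t - 21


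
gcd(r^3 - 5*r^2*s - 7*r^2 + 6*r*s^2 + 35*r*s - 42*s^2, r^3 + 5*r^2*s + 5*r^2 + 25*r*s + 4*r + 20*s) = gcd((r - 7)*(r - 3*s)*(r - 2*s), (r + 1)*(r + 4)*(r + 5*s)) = 1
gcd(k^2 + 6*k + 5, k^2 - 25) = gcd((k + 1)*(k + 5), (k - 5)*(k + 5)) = k + 5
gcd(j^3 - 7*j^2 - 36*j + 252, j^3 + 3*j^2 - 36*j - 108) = j^2 - 36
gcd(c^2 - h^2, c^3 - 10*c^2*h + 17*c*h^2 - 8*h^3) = c - h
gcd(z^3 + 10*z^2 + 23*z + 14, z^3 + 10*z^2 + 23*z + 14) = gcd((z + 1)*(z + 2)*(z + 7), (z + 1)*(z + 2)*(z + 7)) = z^3 + 10*z^2 + 23*z + 14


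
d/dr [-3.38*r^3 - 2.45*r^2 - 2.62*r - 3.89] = -10.14*r^2 - 4.9*r - 2.62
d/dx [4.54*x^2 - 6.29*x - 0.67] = 9.08*x - 6.29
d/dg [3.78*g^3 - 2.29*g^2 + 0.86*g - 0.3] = 11.34*g^2 - 4.58*g + 0.86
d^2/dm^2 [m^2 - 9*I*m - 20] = 2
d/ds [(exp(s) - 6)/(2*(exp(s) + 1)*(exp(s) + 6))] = (-exp(2*s) + 12*exp(s) + 48)*exp(s)/(2*(exp(4*s) + 14*exp(3*s) + 61*exp(2*s) + 84*exp(s) + 36))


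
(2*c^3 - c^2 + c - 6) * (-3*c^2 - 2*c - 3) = -6*c^5 - c^4 - 7*c^3 + 19*c^2 + 9*c + 18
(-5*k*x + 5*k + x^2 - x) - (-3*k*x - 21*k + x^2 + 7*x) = -2*k*x + 26*k - 8*x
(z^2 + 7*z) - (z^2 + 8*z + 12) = -z - 12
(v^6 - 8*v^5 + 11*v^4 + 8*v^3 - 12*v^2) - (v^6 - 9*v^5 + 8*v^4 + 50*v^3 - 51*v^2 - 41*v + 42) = v^5 + 3*v^4 - 42*v^3 + 39*v^2 + 41*v - 42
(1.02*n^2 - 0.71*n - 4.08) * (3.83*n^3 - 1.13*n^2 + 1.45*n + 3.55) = 3.9066*n^5 - 3.8719*n^4 - 13.3451*n^3 + 7.2019*n^2 - 8.4365*n - 14.484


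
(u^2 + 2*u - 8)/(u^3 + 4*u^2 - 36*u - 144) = (u - 2)/(u^2 - 36)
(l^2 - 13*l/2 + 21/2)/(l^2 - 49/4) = 2*(l - 3)/(2*l + 7)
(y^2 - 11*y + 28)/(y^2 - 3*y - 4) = (y - 7)/(y + 1)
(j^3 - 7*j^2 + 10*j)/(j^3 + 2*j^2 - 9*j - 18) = j*(j^2 - 7*j + 10)/(j^3 + 2*j^2 - 9*j - 18)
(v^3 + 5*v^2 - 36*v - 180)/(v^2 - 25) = (v^2 - 36)/(v - 5)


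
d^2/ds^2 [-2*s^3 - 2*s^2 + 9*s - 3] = -12*s - 4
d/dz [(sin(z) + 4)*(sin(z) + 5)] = (2*sin(z) + 9)*cos(z)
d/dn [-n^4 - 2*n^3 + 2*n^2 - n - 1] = -4*n^3 - 6*n^2 + 4*n - 1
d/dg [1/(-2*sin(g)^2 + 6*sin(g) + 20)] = (2*sin(g) - 3)*cos(g)/(2*(sin(g) - 5)^2*(sin(g) + 2)^2)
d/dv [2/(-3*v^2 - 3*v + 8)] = 6*(2*v + 1)/(3*v^2 + 3*v - 8)^2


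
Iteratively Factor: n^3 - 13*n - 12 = (n + 1)*(n^2 - n - 12) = (n + 1)*(n + 3)*(n - 4)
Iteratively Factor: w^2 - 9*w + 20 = (w - 4)*(w - 5)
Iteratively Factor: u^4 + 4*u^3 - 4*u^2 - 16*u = (u + 2)*(u^3 + 2*u^2 - 8*u) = u*(u + 2)*(u^2 + 2*u - 8) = u*(u + 2)*(u + 4)*(u - 2)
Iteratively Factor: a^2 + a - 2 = (a + 2)*(a - 1)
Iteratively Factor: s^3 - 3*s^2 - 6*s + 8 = (s - 1)*(s^2 - 2*s - 8) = (s - 1)*(s + 2)*(s - 4)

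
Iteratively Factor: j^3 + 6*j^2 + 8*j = (j)*(j^2 + 6*j + 8) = j*(j + 2)*(j + 4)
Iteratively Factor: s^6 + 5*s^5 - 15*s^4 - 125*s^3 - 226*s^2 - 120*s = (s + 2)*(s^5 + 3*s^4 - 21*s^3 - 83*s^2 - 60*s) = (s + 2)*(s + 4)*(s^4 - s^3 - 17*s^2 - 15*s) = (s + 2)*(s + 3)*(s + 4)*(s^3 - 4*s^2 - 5*s) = (s + 1)*(s + 2)*(s + 3)*(s + 4)*(s^2 - 5*s) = s*(s + 1)*(s + 2)*(s + 3)*(s + 4)*(s - 5)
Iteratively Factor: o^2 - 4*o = (o)*(o - 4)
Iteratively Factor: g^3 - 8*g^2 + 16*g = (g)*(g^2 - 8*g + 16) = g*(g - 4)*(g - 4)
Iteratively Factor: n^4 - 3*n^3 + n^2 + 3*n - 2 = (n + 1)*(n^3 - 4*n^2 + 5*n - 2) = (n - 1)*(n + 1)*(n^2 - 3*n + 2) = (n - 2)*(n - 1)*(n + 1)*(n - 1)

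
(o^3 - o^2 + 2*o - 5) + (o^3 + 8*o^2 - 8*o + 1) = 2*o^3 + 7*o^2 - 6*o - 4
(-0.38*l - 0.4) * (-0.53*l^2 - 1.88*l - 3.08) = 0.2014*l^3 + 0.9264*l^2 + 1.9224*l + 1.232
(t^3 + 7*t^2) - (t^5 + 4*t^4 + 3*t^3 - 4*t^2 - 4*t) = -t^5 - 4*t^4 - 2*t^3 + 11*t^2 + 4*t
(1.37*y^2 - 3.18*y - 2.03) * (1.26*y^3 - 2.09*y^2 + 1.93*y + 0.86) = 1.7262*y^5 - 6.8701*y^4 + 6.7325*y^3 - 0.716500000000001*y^2 - 6.6527*y - 1.7458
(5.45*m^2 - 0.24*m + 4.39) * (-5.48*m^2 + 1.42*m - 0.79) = -29.866*m^4 + 9.0542*m^3 - 28.7035*m^2 + 6.4234*m - 3.4681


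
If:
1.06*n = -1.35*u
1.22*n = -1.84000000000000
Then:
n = -1.51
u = 1.18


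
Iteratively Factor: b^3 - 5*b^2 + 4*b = (b - 4)*(b^2 - b) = b*(b - 4)*(b - 1)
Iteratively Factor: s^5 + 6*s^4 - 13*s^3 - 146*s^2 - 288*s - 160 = (s + 2)*(s^4 + 4*s^3 - 21*s^2 - 104*s - 80) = (s + 1)*(s + 2)*(s^3 + 3*s^2 - 24*s - 80) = (s - 5)*(s + 1)*(s + 2)*(s^2 + 8*s + 16) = (s - 5)*(s + 1)*(s + 2)*(s + 4)*(s + 4)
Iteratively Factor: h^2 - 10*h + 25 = (h - 5)*(h - 5)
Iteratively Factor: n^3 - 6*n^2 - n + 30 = (n - 3)*(n^2 - 3*n - 10) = (n - 3)*(n + 2)*(n - 5)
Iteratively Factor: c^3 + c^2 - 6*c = (c - 2)*(c^2 + 3*c) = (c - 2)*(c + 3)*(c)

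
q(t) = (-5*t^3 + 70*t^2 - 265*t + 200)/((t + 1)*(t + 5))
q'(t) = (-15*t^2 + 140*t - 265)/((t + 1)*(t + 5)) - (-5*t^3 + 70*t^2 - 265*t + 200)/((t + 1)*(t + 5)^2) - (-5*t^3 + 70*t^2 - 265*t + 200)/((t + 1)^2*(t + 5))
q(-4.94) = -16159.56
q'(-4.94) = 270819.64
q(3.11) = -2.93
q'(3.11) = 1.83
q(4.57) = -0.49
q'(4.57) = 1.29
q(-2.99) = -437.96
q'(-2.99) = 202.24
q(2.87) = -3.35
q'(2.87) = 1.73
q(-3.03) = -446.28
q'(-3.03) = 213.47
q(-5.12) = 8217.83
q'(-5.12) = 67695.38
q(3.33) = -2.52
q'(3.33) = 1.85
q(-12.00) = 287.01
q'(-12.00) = 13.78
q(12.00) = -6.97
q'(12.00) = -2.43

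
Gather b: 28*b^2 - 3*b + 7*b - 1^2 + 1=28*b^2 + 4*b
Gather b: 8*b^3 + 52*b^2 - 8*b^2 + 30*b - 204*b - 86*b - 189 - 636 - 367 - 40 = 8*b^3 + 44*b^2 - 260*b - 1232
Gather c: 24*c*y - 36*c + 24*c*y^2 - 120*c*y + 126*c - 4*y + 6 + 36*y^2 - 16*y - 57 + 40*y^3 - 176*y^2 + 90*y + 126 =c*(24*y^2 - 96*y + 90) + 40*y^3 - 140*y^2 + 70*y + 75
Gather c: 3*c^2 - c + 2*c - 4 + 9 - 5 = 3*c^2 + c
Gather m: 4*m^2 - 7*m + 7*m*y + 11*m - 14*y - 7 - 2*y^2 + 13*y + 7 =4*m^2 + m*(7*y + 4) - 2*y^2 - y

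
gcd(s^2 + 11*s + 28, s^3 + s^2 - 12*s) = s + 4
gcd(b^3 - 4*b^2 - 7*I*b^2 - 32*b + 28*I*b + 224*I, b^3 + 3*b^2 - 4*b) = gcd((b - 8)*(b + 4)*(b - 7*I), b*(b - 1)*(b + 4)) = b + 4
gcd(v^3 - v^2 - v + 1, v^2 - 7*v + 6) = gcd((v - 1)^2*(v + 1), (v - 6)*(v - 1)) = v - 1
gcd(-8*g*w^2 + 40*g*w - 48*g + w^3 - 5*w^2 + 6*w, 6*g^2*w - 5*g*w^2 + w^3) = 1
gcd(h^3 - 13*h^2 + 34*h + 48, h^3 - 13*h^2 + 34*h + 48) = h^3 - 13*h^2 + 34*h + 48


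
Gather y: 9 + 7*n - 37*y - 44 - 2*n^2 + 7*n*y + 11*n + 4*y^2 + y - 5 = -2*n^2 + 18*n + 4*y^2 + y*(7*n - 36) - 40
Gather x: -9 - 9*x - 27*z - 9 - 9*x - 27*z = -18*x - 54*z - 18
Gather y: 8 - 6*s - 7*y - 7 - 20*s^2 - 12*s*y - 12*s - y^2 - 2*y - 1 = -20*s^2 - 18*s - y^2 + y*(-12*s - 9)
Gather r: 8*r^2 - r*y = 8*r^2 - r*y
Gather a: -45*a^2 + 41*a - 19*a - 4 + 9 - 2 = -45*a^2 + 22*a + 3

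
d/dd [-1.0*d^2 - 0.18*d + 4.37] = -2.0*d - 0.18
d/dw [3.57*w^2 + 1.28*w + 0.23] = 7.14*w + 1.28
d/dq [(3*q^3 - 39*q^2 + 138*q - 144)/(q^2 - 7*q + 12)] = 3*(q^2 - 8*q + 24)/(q^2 - 8*q + 16)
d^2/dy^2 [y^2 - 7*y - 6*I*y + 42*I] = 2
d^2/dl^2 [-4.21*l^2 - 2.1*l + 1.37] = -8.42000000000000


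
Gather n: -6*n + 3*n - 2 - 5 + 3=-3*n - 4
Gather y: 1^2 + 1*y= y + 1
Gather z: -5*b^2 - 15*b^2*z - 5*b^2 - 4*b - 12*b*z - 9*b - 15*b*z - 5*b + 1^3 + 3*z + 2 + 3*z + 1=-10*b^2 - 18*b + z*(-15*b^2 - 27*b + 6) + 4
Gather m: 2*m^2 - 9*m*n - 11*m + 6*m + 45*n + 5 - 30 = 2*m^2 + m*(-9*n - 5) + 45*n - 25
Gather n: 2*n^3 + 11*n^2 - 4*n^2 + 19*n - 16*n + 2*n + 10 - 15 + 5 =2*n^3 + 7*n^2 + 5*n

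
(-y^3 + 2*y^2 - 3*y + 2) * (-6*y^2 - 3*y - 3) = 6*y^5 - 9*y^4 + 15*y^3 - 9*y^2 + 3*y - 6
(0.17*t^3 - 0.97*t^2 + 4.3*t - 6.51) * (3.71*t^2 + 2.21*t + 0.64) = 0.6307*t^5 - 3.223*t^4 + 13.9181*t^3 - 15.2699*t^2 - 11.6351*t - 4.1664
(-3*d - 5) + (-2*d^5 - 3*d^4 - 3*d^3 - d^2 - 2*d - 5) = -2*d^5 - 3*d^4 - 3*d^3 - d^2 - 5*d - 10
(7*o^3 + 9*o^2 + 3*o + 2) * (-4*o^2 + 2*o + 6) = -28*o^5 - 22*o^4 + 48*o^3 + 52*o^2 + 22*o + 12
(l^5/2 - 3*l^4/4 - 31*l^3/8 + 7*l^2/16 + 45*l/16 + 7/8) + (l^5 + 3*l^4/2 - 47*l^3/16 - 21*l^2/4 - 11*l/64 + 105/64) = 3*l^5/2 + 3*l^4/4 - 109*l^3/16 - 77*l^2/16 + 169*l/64 + 161/64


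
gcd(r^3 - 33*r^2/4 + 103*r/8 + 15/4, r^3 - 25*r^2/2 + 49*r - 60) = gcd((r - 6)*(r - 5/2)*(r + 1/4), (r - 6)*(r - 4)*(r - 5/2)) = r^2 - 17*r/2 + 15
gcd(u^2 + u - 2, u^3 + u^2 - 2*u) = u^2 + u - 2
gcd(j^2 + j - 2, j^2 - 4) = j + 2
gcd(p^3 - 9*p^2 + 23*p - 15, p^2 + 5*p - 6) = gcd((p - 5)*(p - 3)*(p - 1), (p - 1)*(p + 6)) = p - 1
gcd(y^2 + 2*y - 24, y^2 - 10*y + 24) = y - 4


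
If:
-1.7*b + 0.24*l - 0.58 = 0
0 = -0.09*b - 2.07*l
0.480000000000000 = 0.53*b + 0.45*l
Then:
No Solution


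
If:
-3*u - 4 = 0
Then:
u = -4/3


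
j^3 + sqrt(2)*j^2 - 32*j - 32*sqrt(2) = (j - 4*sqrt(2))*(j + sqrt(2))*(j + 4*sqrt(2))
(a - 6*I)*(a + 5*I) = a^2 - I*a + 30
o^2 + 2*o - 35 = (o - 5)*(o + 7)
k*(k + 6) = k^2 + 6*k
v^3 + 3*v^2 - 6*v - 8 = (v - 2)*(v + 1)*(v + 4)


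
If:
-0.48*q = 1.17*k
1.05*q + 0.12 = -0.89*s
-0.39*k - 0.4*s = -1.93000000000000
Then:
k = 1.29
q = -3.14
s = 3.57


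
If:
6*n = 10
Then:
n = 5/3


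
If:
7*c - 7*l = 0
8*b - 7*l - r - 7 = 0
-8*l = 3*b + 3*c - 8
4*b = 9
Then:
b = 9/4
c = 5/44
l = 5/44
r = 449/44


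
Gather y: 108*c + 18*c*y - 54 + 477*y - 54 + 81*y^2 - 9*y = 108*c + 81*y^2 + y*(18*c + 468) - 108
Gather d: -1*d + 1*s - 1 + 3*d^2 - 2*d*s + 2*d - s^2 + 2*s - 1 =3*d^2 + d*(1 - 2*s) - s^2 + 3*s - 2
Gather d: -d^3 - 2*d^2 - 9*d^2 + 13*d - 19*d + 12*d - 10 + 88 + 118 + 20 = -d^3 - 11*d^2 + 6*d + 216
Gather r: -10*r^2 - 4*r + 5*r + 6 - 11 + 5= -10*r^2 + r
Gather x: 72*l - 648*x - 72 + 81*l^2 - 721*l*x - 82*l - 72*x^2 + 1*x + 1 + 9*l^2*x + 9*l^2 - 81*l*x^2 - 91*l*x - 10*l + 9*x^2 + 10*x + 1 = 90*l^2 - 20*l + x^2*(-81*l - 63) + x*(9*l^2 - 812*l - 637) - 70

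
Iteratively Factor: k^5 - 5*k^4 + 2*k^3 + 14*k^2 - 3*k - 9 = (k + 1)*(k^4 - 6*k^3 + 8*k^2 + 6*k - 9) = (k + 1)^2*(k^3 - 7*k^2 + 15*k - 9) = (k - 3)*(k + 1)^2*(k^2 - 4*k + 3) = (k - 3)^2*(k + 1)^2*(k - 1)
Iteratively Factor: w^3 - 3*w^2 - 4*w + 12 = (w + 2)*(w^2 - 5*w + 6) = (w - 2)*(w + 2)*(w - 3)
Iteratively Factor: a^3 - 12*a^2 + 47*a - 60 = (a - 5)*(a^2 - 7*a + 12) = (a - 5)*(a - 4)*(a - 3)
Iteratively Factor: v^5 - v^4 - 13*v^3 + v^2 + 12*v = (v - 4)*(v^4 + 3*v^3 - v^2 - 3*v) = (v - 4)*(v + 1)*(v^3 + 2*v^2 - 3*v) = (v - 4)*(v + 1)*(v + 3)*(v^2 - v) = (v - 4)*(v - 1)*(v + 1)*(v + 3)*(v)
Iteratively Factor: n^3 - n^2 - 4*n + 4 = (n + 2)*(n^2 - 3*n + 2) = (n - 1)*(n + 2)*(n - 2)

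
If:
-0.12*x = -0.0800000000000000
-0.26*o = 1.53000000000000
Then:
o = -5.88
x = 0.67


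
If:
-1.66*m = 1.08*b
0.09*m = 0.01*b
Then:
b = 0.00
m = 0.00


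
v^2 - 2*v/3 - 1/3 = (v - 1)*(v + 1/3)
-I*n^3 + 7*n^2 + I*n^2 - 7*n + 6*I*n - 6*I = (n - 1)*(n + 6*I)*(-I*n + 1)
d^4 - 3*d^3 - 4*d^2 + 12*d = d*(d - 3)*(d - 2)*(d + 2)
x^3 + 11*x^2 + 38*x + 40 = (x + 2)*(x + 4)*(x + 5)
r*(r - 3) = r^2 - 3*r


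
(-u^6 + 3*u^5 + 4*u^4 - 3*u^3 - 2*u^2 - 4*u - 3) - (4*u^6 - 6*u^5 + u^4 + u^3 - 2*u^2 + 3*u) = -5*u^6 + 9*u^5 + 3*u^4 - 4*u^3 - 7*u - 3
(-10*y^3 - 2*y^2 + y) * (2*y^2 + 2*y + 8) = -20*y^5 - 24*y^4 - 82*y^3 - 14*y^2 + 8*y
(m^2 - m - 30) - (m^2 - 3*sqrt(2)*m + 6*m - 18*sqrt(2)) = -7*m + 3*sqrt(2)*m - 30 + 18*sqrt(2)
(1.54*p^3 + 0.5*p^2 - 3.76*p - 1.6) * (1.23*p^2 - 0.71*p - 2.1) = 1.8942*p^5 - 0.4784*p^4 - 8.2138*p^3 - 0.3484*p^2 + 9.032*p + 3.36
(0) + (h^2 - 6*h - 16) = h^2 - 6*h - 16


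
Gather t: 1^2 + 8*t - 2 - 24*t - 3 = -16*t - 4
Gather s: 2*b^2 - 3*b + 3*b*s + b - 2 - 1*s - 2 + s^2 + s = 2*b^2 + 3*b*s - 2*b + s^2 - 4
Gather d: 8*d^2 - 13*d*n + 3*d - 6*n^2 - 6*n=8*d^2 + d*(3 - 13*n) - 6*n^2 - 6*n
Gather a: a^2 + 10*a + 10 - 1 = a^2 + 10*a + 9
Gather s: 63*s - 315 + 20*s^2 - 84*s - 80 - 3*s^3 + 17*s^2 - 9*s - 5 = -3*s^3 + 37*s^2 - 30*s - 400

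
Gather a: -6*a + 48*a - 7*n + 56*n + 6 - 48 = 42*a + 49*n - 42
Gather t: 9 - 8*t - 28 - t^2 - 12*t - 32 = -t^2 - 20*t - 51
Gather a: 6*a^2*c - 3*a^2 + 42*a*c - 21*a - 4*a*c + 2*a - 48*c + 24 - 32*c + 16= a^2*(6*c - 3) + a*(38*c - 19) - 80*c + 40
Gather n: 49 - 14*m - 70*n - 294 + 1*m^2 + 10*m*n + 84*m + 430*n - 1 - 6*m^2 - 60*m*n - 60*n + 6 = -5*m^2 + 70*m + n*(300 - 50*m) - 240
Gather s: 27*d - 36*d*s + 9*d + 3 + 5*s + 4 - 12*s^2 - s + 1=36*d - 12*s^2 + s*(4 - 36*d) + 8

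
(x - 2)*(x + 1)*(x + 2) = x^3 + x^2 - 4*x - 4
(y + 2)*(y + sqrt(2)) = y^2 + sqrt(2)*y + 2*y + 2*sqrt(2)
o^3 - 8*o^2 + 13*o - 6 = (o - 6)*(o - 1)^2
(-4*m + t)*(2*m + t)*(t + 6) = -8*m^2*t - 48*m^2 - 2*m*t^2 - 12*m*t + t^3 + 6*t^2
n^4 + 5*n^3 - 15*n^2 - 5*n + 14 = (n - 2)*(n - 1)*(n + 1)*(n + 7)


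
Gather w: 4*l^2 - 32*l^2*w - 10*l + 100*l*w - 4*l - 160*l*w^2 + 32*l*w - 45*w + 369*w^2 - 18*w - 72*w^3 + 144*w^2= 4*l^2 - 14*l - 72*w^3 + w^2*(513 - 160*l) + w*(-32*l^2 + 132*l - 63)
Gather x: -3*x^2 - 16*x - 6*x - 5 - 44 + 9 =-3*x^2 - 22*x - 40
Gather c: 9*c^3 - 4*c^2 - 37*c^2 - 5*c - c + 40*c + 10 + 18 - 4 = 9*c^3 - 41*c^2 + 34*c + 24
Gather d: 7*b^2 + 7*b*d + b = 7*b^2 + 7*b*d + b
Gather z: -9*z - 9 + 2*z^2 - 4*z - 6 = 2*z^2 - 13*z - 15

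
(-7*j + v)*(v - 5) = -7*j*v + 35*j + v^2 - 5*v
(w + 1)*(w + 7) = w^2 + 8*w + 7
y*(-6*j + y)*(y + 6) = -6*j*y^2 - 36*j*y + y^3 + 6*y^2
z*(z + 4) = z^2 + 4*z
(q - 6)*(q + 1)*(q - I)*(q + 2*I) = q^4 - 5*q^3 + I*q^3 - 4*q^2 - 5*I*q^2 - 10*q - 6*I*q - 12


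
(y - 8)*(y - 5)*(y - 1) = y^3 - 14*y^2 + 53*y - 40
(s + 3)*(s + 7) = s^2 + 10*s + 21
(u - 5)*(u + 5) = u^2 - 25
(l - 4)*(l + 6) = l^2 + 2*l - 24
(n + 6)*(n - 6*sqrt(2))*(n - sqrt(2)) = n^3 - 7*sqrt(2)*n^2 + 6*n^2 - 42*sqrt(2)*n + 12*n + 72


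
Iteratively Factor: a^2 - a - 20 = (a + 4)*(a - 5)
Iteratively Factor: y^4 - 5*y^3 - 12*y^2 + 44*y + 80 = (y - 5)*(y^3 - 12*y - 16) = (y - 5)*(y - 4)*(y^2 + 4*y + 4) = (y - 5)*(y - 4)*(y + 2)*(y + 2)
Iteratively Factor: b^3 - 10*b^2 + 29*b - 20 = (b - 5)*(b^2 - 5*b + 4) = (b - 5)*(b - 4)*(b - 1)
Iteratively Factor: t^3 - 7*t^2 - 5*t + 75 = (t - 5)*(t^2 - 2*t - 15) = (t - 5)*(t + 3)*(t - 5)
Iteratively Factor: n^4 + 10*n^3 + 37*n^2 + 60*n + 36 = (n + 2)*(n^3 + 8*n^2 + 21*n + 18) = (n + 2)^2*(n^2 + 6*n + 9) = (n + 2)^2*(n + 3)*(n + 3)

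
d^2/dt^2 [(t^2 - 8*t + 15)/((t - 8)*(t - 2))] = 2*(2*t^3 - 3*t^2 - 66*t + 236)/(t^6 - 30*t^5 + 348*t^4 - 1960*t^3 + 5568*t^2 - 7680*t + 4096)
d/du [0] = 0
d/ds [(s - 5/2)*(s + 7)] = 2*s + 9/2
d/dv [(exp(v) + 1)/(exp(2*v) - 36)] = (-2*(exp(v) + 1)*exp(v) + exp(2*v) - 36)*exp(v)/(exp(2*v) - 36)^2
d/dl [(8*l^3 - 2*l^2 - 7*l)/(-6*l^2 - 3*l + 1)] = (-48*l^4 - 48*l^3 - 12*l^2 - 4*l - 7)/(36*l^4 + 36*l^3 - 3*l^2 - 6*l + 1)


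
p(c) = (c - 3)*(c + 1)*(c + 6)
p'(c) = (c - 3)*(c + 1) + (c - 3)*(c + 6) + (c + 1)*(c + 6)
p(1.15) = -28.44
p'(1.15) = -1.83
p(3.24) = 9.40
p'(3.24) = 42.41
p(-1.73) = 14.74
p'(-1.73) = -19.86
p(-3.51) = 40.69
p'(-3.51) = -6.12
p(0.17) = -20.43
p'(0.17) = -13.55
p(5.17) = 149.55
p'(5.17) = 106.55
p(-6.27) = -13.19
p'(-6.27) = 52.78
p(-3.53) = 40.81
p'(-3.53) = -5.86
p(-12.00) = -990.00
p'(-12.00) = 321.00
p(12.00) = 2106.00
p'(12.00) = 513.00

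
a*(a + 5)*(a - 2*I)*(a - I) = a^4 + 5*a^3 - 3*I*a^3 - 2*a^2 - 15*I*a^2 - 10*a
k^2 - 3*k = k*(k - 3)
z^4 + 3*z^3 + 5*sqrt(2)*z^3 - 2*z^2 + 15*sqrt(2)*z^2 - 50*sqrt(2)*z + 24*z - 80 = (z - 2)*(z + 5)*(z + sqrt(2))*(z + 4*sqrt(2))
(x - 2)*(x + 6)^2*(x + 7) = x^4 + 17*x^3 + 82*x^2 + 12*x - 504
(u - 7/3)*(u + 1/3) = u^2 - 2*u - 7/9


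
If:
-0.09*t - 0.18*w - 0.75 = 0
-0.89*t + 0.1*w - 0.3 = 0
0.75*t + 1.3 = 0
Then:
No Solution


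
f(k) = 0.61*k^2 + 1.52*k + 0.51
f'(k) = 1.22*k + 1.52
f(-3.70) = 3.24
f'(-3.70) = -2.99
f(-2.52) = 0.55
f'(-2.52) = -1.55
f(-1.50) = -0.40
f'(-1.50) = -0.31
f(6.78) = 38.86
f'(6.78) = 9.79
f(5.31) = 25.78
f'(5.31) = 8.00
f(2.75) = 9.30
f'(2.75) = 4.88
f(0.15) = 0.75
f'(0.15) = 1.70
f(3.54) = 13.54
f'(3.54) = 5.84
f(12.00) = 106.59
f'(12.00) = 16.16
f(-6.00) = 13.35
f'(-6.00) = -5.80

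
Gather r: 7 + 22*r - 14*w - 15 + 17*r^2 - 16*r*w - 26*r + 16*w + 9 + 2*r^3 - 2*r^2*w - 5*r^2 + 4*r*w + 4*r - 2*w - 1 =2*r^3 + r^2*(12 - 2*w) - 12*r*w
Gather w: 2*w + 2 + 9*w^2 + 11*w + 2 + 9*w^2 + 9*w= 18*w^2 + 22*w + 4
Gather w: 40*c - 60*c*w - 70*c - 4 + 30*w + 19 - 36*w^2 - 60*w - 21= -30*c - 36*w^2 + w*(-60*c - 30) - 6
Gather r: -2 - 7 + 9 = 0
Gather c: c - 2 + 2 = c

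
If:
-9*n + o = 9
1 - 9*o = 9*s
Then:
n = -s/9 - 80/81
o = 1/9 - s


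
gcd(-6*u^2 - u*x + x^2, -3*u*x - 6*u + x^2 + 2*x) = -3*u + x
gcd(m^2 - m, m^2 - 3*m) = m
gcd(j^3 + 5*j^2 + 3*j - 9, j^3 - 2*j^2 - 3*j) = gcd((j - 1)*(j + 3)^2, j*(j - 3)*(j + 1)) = 1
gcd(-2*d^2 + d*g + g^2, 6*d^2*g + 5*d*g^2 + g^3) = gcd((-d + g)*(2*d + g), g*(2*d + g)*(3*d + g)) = 2*d + g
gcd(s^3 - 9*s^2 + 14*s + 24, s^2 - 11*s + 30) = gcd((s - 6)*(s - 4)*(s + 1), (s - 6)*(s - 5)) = s - 6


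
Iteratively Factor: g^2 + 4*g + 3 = (g + 3)*(g + 1)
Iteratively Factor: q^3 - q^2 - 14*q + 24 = (q + 4)*(q^2 - 5*q + 6) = (q - 3)*(q + 4)*(q - 2)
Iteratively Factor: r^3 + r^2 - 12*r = (r)*(r^2 + r - 12) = r*(r + 4)*(r - 3)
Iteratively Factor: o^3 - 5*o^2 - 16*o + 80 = (o + 4)*(o^2 - 9*o + 20) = (o - 4)*(o + 4)*(o - 5)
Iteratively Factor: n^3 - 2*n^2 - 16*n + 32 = (n - 2)*(n^2 - 16) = (n - 4)*(n - 2)*(n + 4)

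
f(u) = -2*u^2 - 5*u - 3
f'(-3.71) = 9.84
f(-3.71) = -11.98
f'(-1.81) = 2.24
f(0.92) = -9.29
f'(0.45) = -6.80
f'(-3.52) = 9.08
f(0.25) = -4.38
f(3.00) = -36.00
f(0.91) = -9.21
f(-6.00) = -45.00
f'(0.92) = -8.68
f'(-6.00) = 19.00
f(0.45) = -5.66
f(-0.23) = -1.96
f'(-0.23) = -4.08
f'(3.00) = -17.00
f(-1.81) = -0.50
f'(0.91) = -8.64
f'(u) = -4*u - 5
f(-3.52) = -10.18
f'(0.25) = -6.00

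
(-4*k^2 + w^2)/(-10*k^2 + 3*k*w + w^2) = (2*k + w)/(5*k + w)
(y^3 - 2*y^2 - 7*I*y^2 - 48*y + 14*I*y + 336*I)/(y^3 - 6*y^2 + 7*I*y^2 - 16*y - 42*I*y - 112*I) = (y^2 + y*(6 - 7*I) - 42*I)/(y^2 + y*(2 + 7*I) + 14*I)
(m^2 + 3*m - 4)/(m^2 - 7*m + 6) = (m + 4)/(m - 6)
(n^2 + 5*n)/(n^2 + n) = (n + 5)/(n + 1)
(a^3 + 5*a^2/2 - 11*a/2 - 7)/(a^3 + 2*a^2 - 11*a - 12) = (a^2 + 3*a/2 - 7)/(a^2 + a - 12)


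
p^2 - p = p*(p - 1)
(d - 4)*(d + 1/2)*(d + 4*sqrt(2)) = d^3 - 7*d^2/2 + 4*sqrt(2)*d^2 - 14*sqrt(2)*d - 2*d - 8*sqrt(2)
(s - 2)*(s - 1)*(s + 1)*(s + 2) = s^4 - 5*s^2 + 4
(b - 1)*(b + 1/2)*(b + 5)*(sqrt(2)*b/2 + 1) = sqrt(2)*b^4/2 + b^3 + 9*sqrt(2)*b^3/4 - 3*sqrt(2)*b^2/2 + 9*b^2/2 - 3*b - 5*sqrt(2)*b/4 - 5/2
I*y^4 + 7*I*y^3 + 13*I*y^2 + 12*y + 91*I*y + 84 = (y + 7)*(y - 3*I)*(y + 4*I)*(I*y + 1)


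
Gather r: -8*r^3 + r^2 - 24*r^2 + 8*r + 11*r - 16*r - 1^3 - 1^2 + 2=-8*r^3 - 23*r^2 + 3*r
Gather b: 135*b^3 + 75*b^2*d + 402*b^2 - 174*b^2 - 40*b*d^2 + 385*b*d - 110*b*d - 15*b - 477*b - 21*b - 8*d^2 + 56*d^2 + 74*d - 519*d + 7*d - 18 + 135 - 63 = 135*b^3 + b^2*(75*d + 228) + b*(-40*d^2 + 275*d - 513) + 48*d^2 - 438*d + 54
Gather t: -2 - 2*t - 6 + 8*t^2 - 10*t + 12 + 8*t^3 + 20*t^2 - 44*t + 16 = 8*t^3 + 28*t^2 - 56*t + 20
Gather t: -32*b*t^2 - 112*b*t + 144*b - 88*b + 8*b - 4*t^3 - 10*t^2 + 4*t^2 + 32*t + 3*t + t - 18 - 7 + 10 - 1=64*b - 4*t^3 + t^2*(-32*b - 6) + t*(36 - 112*b) - 16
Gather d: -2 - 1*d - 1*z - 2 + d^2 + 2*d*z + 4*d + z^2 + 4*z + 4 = d^2 + d*(2*z + 3) + z^2 + 3*z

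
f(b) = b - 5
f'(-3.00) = 1.00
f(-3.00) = -8.00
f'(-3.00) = 1.00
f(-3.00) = -8.00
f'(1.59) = 1.00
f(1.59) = -3.41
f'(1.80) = 1.00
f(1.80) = -3.20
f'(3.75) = 1.00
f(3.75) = -1.25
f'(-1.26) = 1.00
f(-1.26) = -6.26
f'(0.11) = 1.00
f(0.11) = -4.89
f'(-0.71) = 1.00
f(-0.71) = -5.71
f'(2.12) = 1.00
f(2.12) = -2.88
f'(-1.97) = 1.00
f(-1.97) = -6.97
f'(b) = 1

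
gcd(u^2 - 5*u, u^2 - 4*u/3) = u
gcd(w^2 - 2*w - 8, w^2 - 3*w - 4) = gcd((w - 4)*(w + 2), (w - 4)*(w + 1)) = w - 4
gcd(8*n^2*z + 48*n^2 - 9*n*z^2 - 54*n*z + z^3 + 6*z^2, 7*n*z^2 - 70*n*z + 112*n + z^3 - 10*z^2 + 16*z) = 1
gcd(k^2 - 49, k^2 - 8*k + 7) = k - 7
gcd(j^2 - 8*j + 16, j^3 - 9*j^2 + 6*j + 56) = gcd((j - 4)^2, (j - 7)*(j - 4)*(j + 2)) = j - 4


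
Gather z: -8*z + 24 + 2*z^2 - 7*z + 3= 2*z^2 - 15*z + 27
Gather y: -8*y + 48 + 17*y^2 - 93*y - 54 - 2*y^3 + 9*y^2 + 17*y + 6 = -2*y^3 + 26*y^2 - 84*y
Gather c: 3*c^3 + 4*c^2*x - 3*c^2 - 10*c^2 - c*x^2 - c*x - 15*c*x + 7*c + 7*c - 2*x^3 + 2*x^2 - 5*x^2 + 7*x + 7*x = 3*c^3 + c^2*(4*x - 13) + c*(-x^2 - 16*x + 14) - 2*x^3 - 3*x^2 + 14*x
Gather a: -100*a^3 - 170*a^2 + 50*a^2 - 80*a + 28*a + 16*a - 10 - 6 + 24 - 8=-100*a^3 - 120*a^2 - 36*a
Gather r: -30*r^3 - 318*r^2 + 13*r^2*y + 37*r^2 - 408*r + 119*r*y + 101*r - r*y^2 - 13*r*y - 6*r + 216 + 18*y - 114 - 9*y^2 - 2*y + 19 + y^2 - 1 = -30*r^3 + r^2*(13*y - 281) + r*(-y^2 + 106*y - 313) - 8*y^2 + 16*y + 120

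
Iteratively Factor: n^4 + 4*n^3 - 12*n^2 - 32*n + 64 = (n - 2)*(n^3 + 6*n^2 - 32) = (n - 2)*(n + 4)*(n^2 + 2*n - 8) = (n - 2)*(n + 4)^2*(n - 2)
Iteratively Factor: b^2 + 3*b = (b + 3)*(b)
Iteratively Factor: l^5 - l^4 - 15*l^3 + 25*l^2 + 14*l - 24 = (l + 1)*(l^4 - 2*l^3 - 13*l^2 + 38*l - 24) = (l - 3)*(l + 1)*(l^3 + l^2 - 10*l + 8) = (l - 3)*(l - 1)*(l + 1)*(l^2 + 2*l - 8) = (l - 3)*(l - 1)*(l + 1)*(l + 4)*(l - 2)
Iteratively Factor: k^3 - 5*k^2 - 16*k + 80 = (k - 5)*(k^2 - 16) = (k - 5)*(k - 4)*(k + 4)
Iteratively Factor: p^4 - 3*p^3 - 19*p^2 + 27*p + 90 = (p - 5)*(p^3 + 2*p^2 - 9*p - 18) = (p - 5)*(p + 2)*(p^2 - 9) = (p - 5)*(p - 3)*(p + 2)*(p + 3)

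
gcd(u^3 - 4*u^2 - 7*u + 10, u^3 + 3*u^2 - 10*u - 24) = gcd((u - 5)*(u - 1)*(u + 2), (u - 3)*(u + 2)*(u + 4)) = u + 2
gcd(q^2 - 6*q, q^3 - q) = q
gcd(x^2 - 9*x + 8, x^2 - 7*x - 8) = x - 8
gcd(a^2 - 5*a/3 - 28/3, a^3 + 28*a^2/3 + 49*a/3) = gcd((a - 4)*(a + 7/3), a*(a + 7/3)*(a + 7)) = a + 7/3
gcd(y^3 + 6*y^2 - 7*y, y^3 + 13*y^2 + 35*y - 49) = y^2 + 6*y - 7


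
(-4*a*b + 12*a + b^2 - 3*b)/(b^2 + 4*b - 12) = (-4*a*b + 12*a + b^2 - 3*b)/(b^2 + 4*b - 12)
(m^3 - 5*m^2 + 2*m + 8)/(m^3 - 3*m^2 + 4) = (m - 4)/(m - 2)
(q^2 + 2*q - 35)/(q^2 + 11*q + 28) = (q - 5)/(q + 4)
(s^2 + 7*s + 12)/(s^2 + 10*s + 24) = (s + 3)/(s + 6)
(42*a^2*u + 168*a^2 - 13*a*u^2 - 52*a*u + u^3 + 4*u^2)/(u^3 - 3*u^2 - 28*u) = (42*a^2 - 13*a*u + u^2)/(u*(u - 7))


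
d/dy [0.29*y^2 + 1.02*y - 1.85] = 0.58*y + 1.02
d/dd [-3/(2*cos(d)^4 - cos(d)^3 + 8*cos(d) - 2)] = 3*(-8*cos(d)^3 + 3*cos(d)^2 - 8)*sin(d)/(2*cos(d)^4 - cos(d)^3 + 8*cos(d) - 2)^2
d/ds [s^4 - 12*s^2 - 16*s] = 4*s^3 - 24*s - 16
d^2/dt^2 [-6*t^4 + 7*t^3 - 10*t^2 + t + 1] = -72*t^2 + 42*t - 20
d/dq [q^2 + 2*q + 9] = 2*q + 2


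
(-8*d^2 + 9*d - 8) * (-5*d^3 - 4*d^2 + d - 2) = 40*d^5 - 13*d^4 - 4*d^3 + 57*d^2 - 26*d + 16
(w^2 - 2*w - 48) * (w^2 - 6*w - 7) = w^4 - 8*w^3 - 43*w^2 + 302*w + 336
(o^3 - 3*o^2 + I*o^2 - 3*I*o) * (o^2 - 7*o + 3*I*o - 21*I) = o^5 - 10*o^4 + 4*I*o^4 + 18*o^3 - 40*I*o^3 + 30*o^2 + 84*I*o^2 - 63*o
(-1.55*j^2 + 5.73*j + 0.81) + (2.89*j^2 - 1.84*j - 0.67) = 1.34*j^2 + 3.89*j + 0.14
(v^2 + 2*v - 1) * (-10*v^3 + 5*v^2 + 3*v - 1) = -10*v^5 - 15*v^4 + 23*v^3 - 5*v + 1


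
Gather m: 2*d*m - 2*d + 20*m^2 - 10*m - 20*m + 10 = -2*d + 20*m^2 + m*(2*d - 30) + 10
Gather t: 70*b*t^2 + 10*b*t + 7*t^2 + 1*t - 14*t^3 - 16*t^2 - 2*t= -14*t^3 + t^2*(70*b - 9) + t*(10*b - 1)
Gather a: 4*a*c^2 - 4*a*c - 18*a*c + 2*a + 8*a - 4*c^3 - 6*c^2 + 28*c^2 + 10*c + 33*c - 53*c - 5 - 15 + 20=a*(4*c^2 - 22*c + 10) - 4*c^3 + 22*c^2 - 10*c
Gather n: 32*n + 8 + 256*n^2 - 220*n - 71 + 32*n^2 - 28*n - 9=288*n^2 - 216*n - 72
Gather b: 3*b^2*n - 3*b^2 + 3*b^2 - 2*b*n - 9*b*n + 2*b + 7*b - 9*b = 3*b^2*n - 11*b*n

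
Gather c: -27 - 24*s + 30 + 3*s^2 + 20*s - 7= 3*s^2 - 4*s - 4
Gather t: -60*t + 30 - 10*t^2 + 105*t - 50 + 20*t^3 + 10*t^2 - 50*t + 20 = 20*t^3 - 5*t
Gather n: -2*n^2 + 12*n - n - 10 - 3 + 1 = -2*n^2 + 11*n - 12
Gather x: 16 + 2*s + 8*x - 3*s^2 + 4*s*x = -3*s^2 + 2*s + x*(4*s + 8) + 16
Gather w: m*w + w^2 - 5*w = w^2 + w*(m - 5)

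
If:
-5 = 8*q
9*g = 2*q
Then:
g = -5/36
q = -5/8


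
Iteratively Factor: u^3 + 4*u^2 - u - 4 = (u + 1)*(u^2 + 3*u - 4) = (u + 1)*(u + 4)*(u - 1)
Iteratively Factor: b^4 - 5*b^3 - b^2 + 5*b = (b)*(b^3 - 5*b^2 - b + 5) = b*(b - 1)*(b^2 - 4*b - 5) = b*(b - 1)*(b + 1)*(b - 5)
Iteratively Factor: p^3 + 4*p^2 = (p)*(p^2 + 4*p) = p^2*(p + 4)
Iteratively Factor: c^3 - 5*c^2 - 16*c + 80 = (c - 5)*(c^2 - 16) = (c - 5)*(c + 4)*(c - 4)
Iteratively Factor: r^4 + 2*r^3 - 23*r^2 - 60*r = (r - 5)*(r^3 + 7*r^2 + 12*r) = (r - 5)*(r + 4)*(r^2 + 3*r) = (r - 5)*(r + 3)*(r + 4)*(r)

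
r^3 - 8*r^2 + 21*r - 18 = (r - 3)^2*(r - 2)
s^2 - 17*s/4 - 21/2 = (s - 6)*(s + 7/4)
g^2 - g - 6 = (g - 3)*(g + 2)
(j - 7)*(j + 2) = j^2 - 5*j - 14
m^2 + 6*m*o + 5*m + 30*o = (m + 5)*(m + 6*o)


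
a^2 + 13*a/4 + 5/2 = (a + 5/4)*(a + 2)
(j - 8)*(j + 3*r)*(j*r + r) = j^3*r + 3*j^2*r^2 - 7*j^2*r - 21*j*r^2 - 8*j*r - 24*r^2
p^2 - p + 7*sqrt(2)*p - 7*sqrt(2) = (p - 1)*(p + 7*sqrt(2))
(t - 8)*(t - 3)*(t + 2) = t^3 - 9*t^2 + 2*t + 48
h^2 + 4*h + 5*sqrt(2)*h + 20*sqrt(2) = (h + 4)*(h + 5*sqrt(2))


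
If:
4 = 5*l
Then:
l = 4/5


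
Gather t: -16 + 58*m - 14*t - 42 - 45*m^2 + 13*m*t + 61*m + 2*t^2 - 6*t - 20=-45*m^2 + 119*m + 2*t^2 + t*(13*m - 20) - 78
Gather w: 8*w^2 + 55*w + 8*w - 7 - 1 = 8*w^2 + 63*w - 8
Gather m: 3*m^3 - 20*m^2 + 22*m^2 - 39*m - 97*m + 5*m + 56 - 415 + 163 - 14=3*m^3 + 2*m^2 - 131*m - 210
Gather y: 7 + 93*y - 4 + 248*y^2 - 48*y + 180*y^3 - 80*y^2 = 180*y^3 + 168*y^2 + 45*y + 3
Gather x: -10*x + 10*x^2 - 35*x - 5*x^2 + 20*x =5*x^2 - 25*x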